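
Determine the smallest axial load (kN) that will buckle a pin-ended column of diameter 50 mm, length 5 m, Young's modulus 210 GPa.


I = pi * d^4 / 64 = 306796.16 mm^4
L = 5000.0 mm
P_cr = pi^2 * E * I / L^2
= 9.8696 * 210000.0 * 306796.16 / 5000.0^2
= 25434.84 N = 25.4348 kN

25.4348 kN


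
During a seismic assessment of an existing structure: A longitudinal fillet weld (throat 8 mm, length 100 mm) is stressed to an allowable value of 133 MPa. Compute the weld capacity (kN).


Strength = throat * length * allowable stress
= 8 * 100 * 133 N
= 106400 N
= 106.4 kN

106.4 kN


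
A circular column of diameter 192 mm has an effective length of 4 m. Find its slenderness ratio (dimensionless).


Radius of gyration r = d / 4 = 192 / 4 = 48.0 mm
L_eff = 4000.0 mm
Slenderness ratio = L / r = 4000.0 / 48.0 = 83.33 (dimensionless)

83.33 (dimensionless)


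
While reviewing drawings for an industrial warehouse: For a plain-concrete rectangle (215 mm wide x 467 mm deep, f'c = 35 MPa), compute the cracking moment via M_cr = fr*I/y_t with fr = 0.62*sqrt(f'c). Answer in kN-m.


fr = 0.62 * sqrt(35) = 0.62 * 5.9161 = 3.668 MPa
I = 215 * 467^3 / 12 = 1824768837.08 mm^4
y_t = 233.5 mm
M_cr = fr * I / y_t = 3.668 * 1824768837.08 / 233.5 N-mm
= 28.6647 kN-m

28.6647 kN-m


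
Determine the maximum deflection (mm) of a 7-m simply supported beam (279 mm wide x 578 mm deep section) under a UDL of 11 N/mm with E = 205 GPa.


I = 279 * 578^3 / 12 = 4489587834.0 mm^4
L = 7000.0 mm, w = 11 N/mm, E = 205000.0 MPa
delta = 5 * w * L^4 / (384 * E * I)
= 5 * 11 * 7000.0^4 / (384 * 205000.0 * 4489587834.0)
= 0.3736 mm

0.3736 mm


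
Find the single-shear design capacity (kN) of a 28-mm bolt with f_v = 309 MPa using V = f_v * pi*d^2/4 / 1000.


A = pi * d^2 / 4 = pi * 28^2 / 4 = 615.7522 mm^2
V = f_v * A / 1000 = 309 * 615.7522 / 1000
= 190.2674 kN

190.2674 kN


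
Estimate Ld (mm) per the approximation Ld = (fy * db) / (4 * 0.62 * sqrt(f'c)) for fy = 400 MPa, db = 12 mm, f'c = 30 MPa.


Ld = (fy * db) / (4 * 0.62 * sqrt(f'c))
= (400 * 12) / (4 * 0.62 * sqrt(30))
= 4800 / 13.5835
= 353.37 mm

353.37 mm


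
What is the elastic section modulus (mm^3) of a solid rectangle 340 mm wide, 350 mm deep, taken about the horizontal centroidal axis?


S = b * h^2 / 6
= 340 * 350^2 / 6
= 340 * 122500 / 6
= 6941666.67 mm^3

6941666.67 mm^3


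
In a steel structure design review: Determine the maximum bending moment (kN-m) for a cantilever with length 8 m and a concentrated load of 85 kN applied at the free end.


For a cantilever with a point load at the free end:
M_max = P * L = 85 * 8 = 680 kN-m

680 kN-m


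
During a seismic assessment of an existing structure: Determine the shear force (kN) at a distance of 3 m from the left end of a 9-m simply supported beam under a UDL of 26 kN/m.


R_A = w * L / 2 = 26 * 9 / 2 = 117.0 kN
V(x) = R_A - w * x = 117.0 - 26 * 3
= 39.0 kN

39.0 kN


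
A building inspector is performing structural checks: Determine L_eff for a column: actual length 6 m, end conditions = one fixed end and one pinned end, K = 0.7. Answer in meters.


L_eff = K * L
= 0.7 * 6
= 4.2 m

4.2 m


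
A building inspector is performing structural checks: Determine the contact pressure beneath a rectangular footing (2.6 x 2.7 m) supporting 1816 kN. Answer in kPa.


A = 2.6 * 2.7 = 7.02 m^2
q = P / A = 1816 / 7.02
= 258.6895 kPa

258.6895 kPa


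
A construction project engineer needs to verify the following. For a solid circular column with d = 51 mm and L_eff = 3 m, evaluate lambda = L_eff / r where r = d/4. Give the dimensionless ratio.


Radius of gyration r = d / 4 = 51 / 4 = 12.75 mm
L_eff = 3000.0 mm
Slenderness ratio = L / r = 3000.0 / 12.75 = 235.29 (dimensionless)

235.29 (dimensionless)


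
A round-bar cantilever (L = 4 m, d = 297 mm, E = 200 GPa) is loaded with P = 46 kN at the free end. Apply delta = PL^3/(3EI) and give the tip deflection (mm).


I = pi * d^4 / 64 = pi * 297^4 / 64 = 381940485.65 mm^4
L = 4000.0 mm, P = 46000.0 N, E = 200000.0 MPa
delta = P * L^3 / (3 * E * I)
= 46000.0 * 4000.0^3 / (3 * 200000.0 * 381940485.65)
= 12.8467 mm

12.8467 mm


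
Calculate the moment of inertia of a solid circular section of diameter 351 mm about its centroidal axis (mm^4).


r = d / 2 = 351 / 2 = 175.5 mm
I = pi * r^4 / 4 = pi * 175.5^4 / 4
= 745072208.91 mm^4

745072208.91 mm^4


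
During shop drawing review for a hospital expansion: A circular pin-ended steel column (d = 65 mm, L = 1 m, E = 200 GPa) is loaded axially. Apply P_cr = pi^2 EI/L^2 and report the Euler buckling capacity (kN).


I = pi * d^4 / 64 = 876240.51 mm^4
L = 1000.0 mm
P_cr = pi^2 * E * I / L^2
= 9.8696 * 200000.0 * 876240.51 / 1000.0^2
= 1729629.43 N = 1729.6294 kN

1729.6294 kN


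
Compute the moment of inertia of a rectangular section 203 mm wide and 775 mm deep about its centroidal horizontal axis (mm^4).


I = b * h^3 / 12
= 203 * 775^3 / 12
= 203 * 465484375 / 12
= 7874444010.42 mm^4

7874444010.42 mm^4


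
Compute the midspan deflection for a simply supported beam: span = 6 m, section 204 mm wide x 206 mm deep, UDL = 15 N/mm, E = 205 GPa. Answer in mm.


I = 204 * 206^3 / 12 = 148610872.0 mm^4
L = 6000.0 mm, w = 15 N/mm, E = 205000.0 MPa
delta = 5 * w * L^4 / (384 * E * I)
= 5 * 15 * 6000.0^4 / (384 * 205000.0 * 148610872.0)
= 8.3087 mm

8.3087 mm


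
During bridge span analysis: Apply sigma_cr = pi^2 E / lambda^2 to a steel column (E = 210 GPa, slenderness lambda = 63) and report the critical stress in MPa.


sigma_cr = pi^2 * E / lambda^2
= 9.8696 * 210000.0 / 63^2
= 9.8696 * 210000.0 / 3969
= 522.2013 MPa

522.2013 MPa


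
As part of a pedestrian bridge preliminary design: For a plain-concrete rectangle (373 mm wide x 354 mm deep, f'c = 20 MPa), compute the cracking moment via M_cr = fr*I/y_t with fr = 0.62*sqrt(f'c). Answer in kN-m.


fr = 0.62 * sqrt(20) = 0.62 * 4.4721 = 2.7727 MPa
I = 373 * 354^3 / 12 = 1378914606.0 mm^4
y_t = 177.0 mm
M_cr = fr * I / y_t = 2.7727 * 1378914606.0 / 177.0 N-mm
= 21.6008 kN-m

21.6008 kN-m


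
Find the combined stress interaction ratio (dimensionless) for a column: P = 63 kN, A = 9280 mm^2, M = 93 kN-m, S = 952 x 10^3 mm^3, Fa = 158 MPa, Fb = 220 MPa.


f_a = P / A = 63000.0 / 9280 = 6.7888 MPa
f_b = M / S = 93000000.0 / 952000.0 = 97.6891 MPa
Ratio = f_a / Fa + f_b / Fb
= 6.7888 / 158 + 97.6891 / 220
= 0.487 (dimensionless)

0.487 (dimensionless)


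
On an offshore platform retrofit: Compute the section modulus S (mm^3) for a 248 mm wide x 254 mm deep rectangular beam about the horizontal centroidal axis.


S = b * h^2 / 6
= 248 * 254^2 / 6
= 248 * 64516 / 6
= 2666661.33 mm^3

2666661.33 mm^3


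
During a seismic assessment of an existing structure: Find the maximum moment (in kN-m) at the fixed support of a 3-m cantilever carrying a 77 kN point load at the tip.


For a cantilever with a point load at the free end:
M_max = P * L = 77 * 3 = 231 kN-m

231 kN-m


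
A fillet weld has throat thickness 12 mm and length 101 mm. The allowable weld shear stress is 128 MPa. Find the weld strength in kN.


Strength = throat * length * allowable stress
= 12 * 101 * 128 N
= 155136 N
= 155.14 kN

155.14 kN


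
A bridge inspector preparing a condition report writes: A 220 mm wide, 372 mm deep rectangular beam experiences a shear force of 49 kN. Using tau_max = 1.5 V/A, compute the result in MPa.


A = b * h = 220 * 372 = 81840 mm^2
V = 49 kN = 49000.0 N
tau_max = 1.5 * V / A = 1.5 * 49000.0 / 81840
= 0.8981 MPa

0.8981 MPa


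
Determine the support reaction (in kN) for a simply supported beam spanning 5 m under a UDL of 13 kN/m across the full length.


Total load = w * L = 13 * 5 = 65 kN
By symmetry, each reaction R = total / 2 = 65 / 2 = 32.5 kN

32.5 kN


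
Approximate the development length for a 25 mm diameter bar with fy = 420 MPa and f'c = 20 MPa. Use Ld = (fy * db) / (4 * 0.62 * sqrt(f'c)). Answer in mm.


Ld = (fy * db) / (4 * 0.62 * sqrt(f'c))
= (420 * 25) / (4 * 0.62 * sqrt(20))
= 10500 / 11.0909
= 946.72 mm

946.72 mm


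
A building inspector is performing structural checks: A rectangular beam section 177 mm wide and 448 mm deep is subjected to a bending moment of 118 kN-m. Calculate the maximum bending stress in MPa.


I = b * h^3 / 12 = 177 * 448^3 / 12 = 1326252032.0 mm^4
y = h / 2 = 448 / 2 = 224.0 mm
M = 118 kN-m = 118000000.0 N-mm
sigma = M * y / I = 118000000.0 * 224.0 / 1326252032.0
= 19.93 MPa

19.93 MPa


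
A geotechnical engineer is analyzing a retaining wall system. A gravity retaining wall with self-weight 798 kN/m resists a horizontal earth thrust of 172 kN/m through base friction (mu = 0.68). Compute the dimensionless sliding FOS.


Resisting force = mu * W = 0.68 * 798 = 542.64 kN/m
FOS = Resisting / Driving = 542.64 / 172
= 3.1549 (dimensionless)

3.1549 (dimensionless)


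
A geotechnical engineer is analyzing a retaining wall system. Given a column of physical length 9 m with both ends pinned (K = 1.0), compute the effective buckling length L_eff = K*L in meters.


L_eff = K * L
= 1.0 * 9
= 9.0 m

9.0 m


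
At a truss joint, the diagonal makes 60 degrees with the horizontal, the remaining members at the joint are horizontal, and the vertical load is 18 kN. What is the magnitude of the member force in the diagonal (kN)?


At the joint, only the diagonal has a vertical component, so vertical equilibrium gives:
F * sin(60) = 18
F = 18 / sin(60)
= 18 / 0.866025
= 20.78 kN

20.78 kN


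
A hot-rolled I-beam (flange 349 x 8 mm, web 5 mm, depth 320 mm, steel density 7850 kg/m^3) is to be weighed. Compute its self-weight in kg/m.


A_flanges = 2 * 349 * 8 = 5584 mm^2
A_web = (320 - 2 * 8) * 5 = 1520 mm^2
A_total = 5584 + 1520 = 7104 mm^2 = 0.007104 m^2
Weight = rho * A = 7850 * 0.007104 = 55.7664 kg/m

55.7664 kg/m


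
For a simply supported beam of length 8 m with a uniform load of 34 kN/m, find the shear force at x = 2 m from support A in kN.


R_A = w * L / 2 = 34 * 8 / 2 = 136.0 kN
V(x) = R_A - w * x = 136.0 - 34 * 2
= 68.0 kN

68.0 kN


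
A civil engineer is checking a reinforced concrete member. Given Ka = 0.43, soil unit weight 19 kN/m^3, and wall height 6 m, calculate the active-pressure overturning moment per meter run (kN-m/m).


Pa = 0.5 * Ka * gamma * H^2
= 0.5 * 0.43 * 19 * 6^2
= 147.06 kN/m
Arm = H / 3 = 6 / 3 = 2.0 m
Mo = Pa * arm = Pa * H / 3 = 147.06 * 6 / 3 = 294.12 kN-m/m

294.12 kN-m/m


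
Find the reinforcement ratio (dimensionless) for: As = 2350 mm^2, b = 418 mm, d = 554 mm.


rho = As / (b * d)
= 2350 / (418 * 554)
= 2350 / 231572
= 0.010148 (dimensionless)

0.010148 (dimensionless)


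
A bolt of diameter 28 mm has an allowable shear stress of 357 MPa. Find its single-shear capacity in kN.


A = pi * d^2 / 4 = pi * 28^2 / 4 = 615.7522 mm^2
V = f_v * A / 1000 = 357 * 615.7522 / 1000
= 219.8235 kN

219.8235 kN


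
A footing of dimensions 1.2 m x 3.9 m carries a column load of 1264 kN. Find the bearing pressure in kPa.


A = 1.2 * 3.9 = 4.68 m^2
q = P / A = 1264 / 4.68
= 270.0855 kPa

270.0855 kPa


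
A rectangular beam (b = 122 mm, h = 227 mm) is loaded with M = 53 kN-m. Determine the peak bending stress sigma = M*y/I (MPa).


I = b * h^3 / 12 = 122 * 227^3 / 12 = 118920343.83 mm^4
y = h / 2 = 227 / 2 = 113.5 mm
M = 53 kN-m = 53000000.0 N-mm
sigma = M * y / I = 53000000.0 * 113.5 / 118920343.83
= 50.58 MPa

50.58 MPa


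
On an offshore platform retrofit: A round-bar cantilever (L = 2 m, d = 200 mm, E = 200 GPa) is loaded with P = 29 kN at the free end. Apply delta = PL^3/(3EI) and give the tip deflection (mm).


I = pi * d^4 / 64 = pi * 200^4 / 64 = 78539816.34 mm^4
L = 2000.0 mm, P = 29000.0 N, E = 200000.0 MPa
delta = P * L^3 / (3 * E * I)
= 29000.0 * 2000.0^3 / (3 * 200000.0 * 78539816.34)
= 4.9232 mm

4.9232 mm


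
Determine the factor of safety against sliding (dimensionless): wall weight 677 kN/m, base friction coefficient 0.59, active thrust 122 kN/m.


Resisting force = mu * W = 0.59 * 677 = 399.43 kN/m
FOS = Resisting / Driving = 399.43 / 122
= 3.274 (dimensionless)

3.274 (dimensionless)


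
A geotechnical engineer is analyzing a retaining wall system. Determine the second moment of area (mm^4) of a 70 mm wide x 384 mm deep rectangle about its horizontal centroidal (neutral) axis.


I = b * h^3 / 12
= 70 * 384^3 / 12
= 70 * 56623104 / 12
= 330301440.0 mm^4

330301440.0 mm^4


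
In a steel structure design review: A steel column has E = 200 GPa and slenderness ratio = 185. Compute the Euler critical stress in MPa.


sigma_cr = pi^2 * E / lambda^2
= 9.8696 * 200000.0 / 185^2
= 9.8696 * 200000.0 / 34225
= 57.6748 MPa

57.6748 MPa


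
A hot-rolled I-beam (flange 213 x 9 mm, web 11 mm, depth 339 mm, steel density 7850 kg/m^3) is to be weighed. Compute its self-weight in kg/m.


A_flanges = 2 * 213 * 9 = 3834 mm^2
A_web = (339 - 2 * 9) * 11 = 3531 mm^2
A_total = 3834 + 3531 = 7365 mm^2 = 0.007365 m^2
Weight = rho * A = 7850 * 0.007365 = 57.8152 kg/m

57.8152 kg/m


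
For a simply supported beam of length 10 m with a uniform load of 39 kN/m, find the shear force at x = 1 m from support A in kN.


R_A = w * L / 2 = 39 * 10 / 2 = 195.0 kN
V(x) = R_A - w * x = 195.0 - 39 * 1
= 156.0 kN

156.0 kN


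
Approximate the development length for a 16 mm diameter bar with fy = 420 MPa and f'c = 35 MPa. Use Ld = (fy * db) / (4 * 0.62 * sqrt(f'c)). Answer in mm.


Ld = (fy * db) / (4 * 0.62 * sqrt(f'c))
= (420 * 16) / (4 * 0.62 * sqrt(35))
= 6720 / 14.6719
= 458.02 mm

458.02 mm


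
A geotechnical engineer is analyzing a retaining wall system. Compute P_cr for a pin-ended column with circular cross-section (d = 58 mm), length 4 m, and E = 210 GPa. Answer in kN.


I = pi * d^4 / 64 = 555497.2 mm^4
L = 4000.0 mm
P_cr = pi^2 * E * I / L^2
= 9.8696 * 210000.0 * 555497.2 / 4000.0^2
= 71958.31 N = 71.9583 kN

71.9583 kN


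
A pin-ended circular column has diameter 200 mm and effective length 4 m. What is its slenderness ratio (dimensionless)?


Radius of gyration r = d / 4 = 200 / 4 = 50.0 mm
L_eff = 4000.0 mm
Slenderness ratio = L / r = 4000.0 / 50.0 = 80.0 (dimensionless)

80.0 (dimensionless)


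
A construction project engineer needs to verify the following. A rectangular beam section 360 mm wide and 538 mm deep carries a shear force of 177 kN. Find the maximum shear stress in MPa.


A = b * h = 360 * 538 = 193680 mm^2
V = 177 kN = 177000.0 N
tau_max = 1.5 * V / A = 1.5 * 177000.0 / 193680
= 1.3708 MPa

1.3708 MPa


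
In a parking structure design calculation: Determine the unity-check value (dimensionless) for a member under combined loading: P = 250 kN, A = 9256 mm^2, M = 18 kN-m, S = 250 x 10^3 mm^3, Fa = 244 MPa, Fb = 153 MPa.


f_a = P / A = 250000.0 / 9256 = 27.0095 MPa
f_b = M / S = 18000000.0 / 250000.0 = 72.0 MPa
Ratio = f_a / Fa + f_b / Fb
= 27.0095 / 244 + 72.0 / 153
= 0.5813 (dimensionless)

0.5813 (dimensionless)


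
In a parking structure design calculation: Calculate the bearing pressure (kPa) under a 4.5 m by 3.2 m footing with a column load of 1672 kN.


A = 4.5 * 3.2 = 14.4 m^2
q = P / A = 1672 / 14.4
= 116.1111 kPa

116.1111 kPa


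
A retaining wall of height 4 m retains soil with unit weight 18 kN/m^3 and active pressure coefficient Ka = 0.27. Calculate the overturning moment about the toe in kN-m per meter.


Pa = 0.5 * Ka * gamma * H^2
= 0.5 * 0.27 * 18 * 4^2
= 38.88 kN/m
Arm = H / 3 = 4 / 3 = 1.3333 m
Mo = Pa * arm = Pa * H / 3 = 38.88 * 4 / 3 = 51.84 kN-m/m

51.84 kN-m/m


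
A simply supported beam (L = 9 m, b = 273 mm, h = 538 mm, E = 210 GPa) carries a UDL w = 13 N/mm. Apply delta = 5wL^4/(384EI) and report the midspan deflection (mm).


I = 273 * 538^3 / 12 = 3542649838.0 mm^4
L = 9000.0 mm, w = 13 N/mm, E = 210000.0 MPa
delta = 5 * w * L^4 / (384 * E * I)
= 5 * 13 * 9000.0^4 / (384 * 210000.0 * 3542649838.0)
= 1.4928 mm

1.4928 mm


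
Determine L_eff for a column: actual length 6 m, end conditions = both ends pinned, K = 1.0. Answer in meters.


L_eff = K * L
= 1.0 * 6
= 6.0 m

6.0 m


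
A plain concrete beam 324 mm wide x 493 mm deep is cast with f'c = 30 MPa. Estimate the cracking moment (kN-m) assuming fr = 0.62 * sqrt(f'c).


fr = 0.62 * sqrt(30) = 0.62 * 5.4772 = 3.3959 MPa
I = 324 * 493^3 / 12 = 3235225239.0 mm^4
y_t = 246.5 mm
M_cr = fr * I / y_t = 3.3959 * 3235225239.0 / 246.5 N-mm
= 44.5697 kN-m

44.5697 kN-m


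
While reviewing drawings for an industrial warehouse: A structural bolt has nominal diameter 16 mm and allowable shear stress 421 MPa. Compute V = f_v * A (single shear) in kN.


A = pi * d^2 / 4 = pi * 16^2 / 4 = 201.0619 mm^2
V = f_v * A / 1000 = 421 * 201.0619 / 1000
= 84.6471 kN

84.6471 kN


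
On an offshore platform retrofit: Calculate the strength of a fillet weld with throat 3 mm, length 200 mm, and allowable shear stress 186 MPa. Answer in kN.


Strength = throat * length * allowable stress
= 3 * 200 * 186 N
= 111600 N
= 111.6 kN

111.6 kN


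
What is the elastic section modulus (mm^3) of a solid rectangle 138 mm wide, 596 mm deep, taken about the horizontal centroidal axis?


S = b * h^2 / 6
= 138 * 596^2 / 6
= 138 * 355216 / 6
= 8169968.0 mm^3

8169968.0 mm^3


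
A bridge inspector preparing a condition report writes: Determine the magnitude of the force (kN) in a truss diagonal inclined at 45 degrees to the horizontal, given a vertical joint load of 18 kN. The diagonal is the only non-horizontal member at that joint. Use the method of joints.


At the joint, only the diagonal has a vertical component, so vertical equilibrium gives:
F * sin(45) = 18
F = 18 / sin(45)
= 18 / 0.707107
= 25.46 kN

25.46 kN


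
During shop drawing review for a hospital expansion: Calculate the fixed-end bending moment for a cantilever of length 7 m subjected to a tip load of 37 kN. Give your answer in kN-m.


For a cantilever with a point load at the free end:
M_max = P * L = 37 * 7 = 259 kN-m

259 kN-m


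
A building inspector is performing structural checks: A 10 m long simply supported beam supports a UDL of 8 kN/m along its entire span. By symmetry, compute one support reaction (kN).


Total load = w * L = 8 * 10 = 80 kN
By symmetry, each reaction R = total / 2 = 80 / 2 = 40.0 kN

40.0 kN


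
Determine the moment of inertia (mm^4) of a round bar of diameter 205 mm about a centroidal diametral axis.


r = d / 2 = 205 / 2 = 102.5 mm
I = pi * r^4 / 4 = pi * 102.5^4 / 4
= 86693261.7 mm^4

86693261.7 mm^4


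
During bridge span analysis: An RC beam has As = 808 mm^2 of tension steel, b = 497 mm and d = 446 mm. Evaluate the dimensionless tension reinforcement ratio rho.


rho = As / (b * d)
= 808 / (497 * 446)
= 808 / 221662
= 0.003645 (dimensionless)

0.003645 (dimensionless)


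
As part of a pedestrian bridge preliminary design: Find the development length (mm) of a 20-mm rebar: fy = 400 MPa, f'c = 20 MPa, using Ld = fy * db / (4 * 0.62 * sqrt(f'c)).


Ld = (fy * db) / (4 * 0.62 * sqrt(f'c))
= (400 * 20) / (4 * 0.62 * sqrt(20))
= 8000 / 11.0909
= 721.31 mm

721.31 mm


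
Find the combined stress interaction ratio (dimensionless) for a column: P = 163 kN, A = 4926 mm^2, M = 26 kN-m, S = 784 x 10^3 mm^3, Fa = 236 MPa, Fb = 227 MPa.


f_a = P / A = 163000.0 / 4926 = 33.0897 MPa
f_b = M / S = 26000000.0 / 784000.0 = 33.1633 MPa
Ratio = f_a / Fa + f_b / Fb
= 33.0897 / 236 + 33.1633 / 227
= 0.2863 (dimensionless)

0.2863 (dimensionless)


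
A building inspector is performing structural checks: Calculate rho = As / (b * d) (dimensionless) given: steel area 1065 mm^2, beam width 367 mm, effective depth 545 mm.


rho = As / (b * d)
= 1065 / (367 * 545)
= 1065 / 200015
= 0.005325 (dimensionless)

0.005325 (dimensionless)


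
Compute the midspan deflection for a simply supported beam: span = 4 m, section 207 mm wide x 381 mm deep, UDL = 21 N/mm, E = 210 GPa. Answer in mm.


I = 207 * 381^3 / 12 = 954034382.25 mm^4
L = 4000.0 mm, w = 21 N/mm, E = 210000.0 MPa
delta = 5 * w * L^4 / (384 * E * I)
= 5 * 21 * 4000.0^4 / (384 * 210000.0 * 954034382.25)
= 0.3494 mm

0.3494 mm


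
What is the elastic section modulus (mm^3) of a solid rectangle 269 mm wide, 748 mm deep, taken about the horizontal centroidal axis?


S = b * h^2 / 6
= 269 * 748^2 / 6
= 269 * 559504 / 6
= 25084429.33 mm^3

25084429.33 mm^3


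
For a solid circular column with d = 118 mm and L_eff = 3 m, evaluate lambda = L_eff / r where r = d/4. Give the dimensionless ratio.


Radius of gyration r = d / 4 = 118 / 4 = 29.5 mm
L_eff = 3000.0 mm
Slenderness ratio = L / r = 3000.0 / 29.5 = 101.69 (dimensionless)

101.69 (dimensionless)


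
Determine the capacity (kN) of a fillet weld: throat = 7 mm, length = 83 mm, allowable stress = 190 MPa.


Strength = throat * length * allowable stress
= 7 * 83 * 190 N
= 110390 N
= 110.39 kN

110.39 kN


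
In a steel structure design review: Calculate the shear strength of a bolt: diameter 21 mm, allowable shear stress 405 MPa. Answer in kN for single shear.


A = pi * d^2 / 4 = pi * 21^2 / 4 = 346.3606 mm^2
V = f_v * A / 1000 = 405 * 346.3606 / 1000
= 140.276 kN

140.276 kN


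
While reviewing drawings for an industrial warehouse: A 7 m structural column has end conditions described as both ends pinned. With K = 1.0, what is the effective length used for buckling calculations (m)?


L_eff = K * L
= 1.0 * 7
= 7.0 m

7.0 m


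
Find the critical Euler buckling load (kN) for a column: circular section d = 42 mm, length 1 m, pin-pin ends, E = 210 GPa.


I = pi * d^4 / 64 = 152745.02 mm^4
L = 1000.0 mm
P_cr = pi^2 * E * I / L^2
= 9.8696 * 210000.0 * 152745.02 / 1000.0^2
= 316581.91 N = 316.5819 kN

316.5819 kN


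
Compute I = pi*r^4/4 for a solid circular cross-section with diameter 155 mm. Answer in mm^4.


r = d / 2 = 155 / 2 = 77.5 mm
I = pi * r^4 / 4 = pi * 77.5^4 / 4
= 28333269.42 mm^4

28333269.42 mm^4


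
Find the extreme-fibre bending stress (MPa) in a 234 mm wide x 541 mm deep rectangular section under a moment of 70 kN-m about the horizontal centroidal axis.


I = b * h^3 / 12 = 234 * 541^3 / 12 = 3087638209.5 mm^4
y = h / 2 = 541 / 2 = 270.5 mm
M = 70 kN-m = 70000000.0 N-mm
sigma = M * y / I = 70000000.0 * 270.5 / 3087638209.5
= 6.13 MPa

6.13 MPa


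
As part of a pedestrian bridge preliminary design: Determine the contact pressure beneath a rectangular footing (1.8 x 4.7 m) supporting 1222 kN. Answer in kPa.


A = 1.8 * 4.7 = 8.46 m^2
q = P / A = 1222 / 8.46
= 144.4444 kPa

144.4444 kPa


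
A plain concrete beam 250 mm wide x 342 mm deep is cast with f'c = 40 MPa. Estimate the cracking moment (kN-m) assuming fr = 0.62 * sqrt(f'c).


fr = 0.62 * sqrt(40) = 0.62 * 6.3246 = 3.9212 MPa
I = 250 * 342^3 / 12 = 833368500.0 mm^4
y_t = 171.0 mm
M_cr = fr * I / y_t = 3.9212 * 833368500.0 / 171.0 N-mm
= 19.1101 kN-m

19.1101 kN-m


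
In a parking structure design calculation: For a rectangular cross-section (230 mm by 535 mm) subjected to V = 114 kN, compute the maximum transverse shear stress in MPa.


A = b * h = 230 * 535 = 123050 mm^2
V = 114 kN = 114000.0 N
tau_max = 1.5 * V / A = 1.5 * 114000.0 / 123050
= 1.3897 MPa

1.3897 MPa


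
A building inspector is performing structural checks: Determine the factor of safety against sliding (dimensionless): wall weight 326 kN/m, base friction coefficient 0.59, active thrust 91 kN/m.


Resisting force = mu * W = 0.59 * 326 = 192.34 kN/m
FOS = Resisting / Driving = 192.34 / 91
= 2.1136 (dimensionless)

2.1136 (dimensionless)


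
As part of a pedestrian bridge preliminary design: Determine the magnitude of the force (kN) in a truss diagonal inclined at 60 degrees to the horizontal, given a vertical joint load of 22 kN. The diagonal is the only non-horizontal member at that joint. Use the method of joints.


At the joint, only the diagonal has a vertical component, so vertical equilibrium gives:
F * sin(60) = 22
F = 22 / sin(60)
= 22 / 0.866025
= 25.4 kN

25.4 kN


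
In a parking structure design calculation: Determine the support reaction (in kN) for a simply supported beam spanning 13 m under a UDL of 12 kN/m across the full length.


Total load = w * L = 12 * 13 = 156 kN
By symmetry, each reaction R = total / 2 = 156 / 2 = 78.0 kN

78.0 kN


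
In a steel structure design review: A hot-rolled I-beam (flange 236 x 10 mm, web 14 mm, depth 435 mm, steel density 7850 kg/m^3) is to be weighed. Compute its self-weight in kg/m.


A_flanges = 2 * 236 * 10 = 4720 mm^2
A_web = (435 - 2 * 10) * 14 = 5810 mm^2
A_total = 4720 + 5810 = 10530 mm^2 = 0.010530 m^2
Weight = rho * A = 7850 * 0.010530 = 82.6605 kg/m

82.6605 kg/m


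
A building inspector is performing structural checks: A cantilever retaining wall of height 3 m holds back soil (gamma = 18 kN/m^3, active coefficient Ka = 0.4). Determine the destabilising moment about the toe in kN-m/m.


Pa = 0.5 * Ka * gamma * H^2
= 0.5 * 0.4 * 18 * 3^2
= 32.4 kN/m
Arm = H / 3 = 3 / 3 = 1.0 m
Mo = Pa * arm = Pa * H / 3 = 32.4 * 3 / 3 = 32.4 kN-m/m

32.4 kN-m/m


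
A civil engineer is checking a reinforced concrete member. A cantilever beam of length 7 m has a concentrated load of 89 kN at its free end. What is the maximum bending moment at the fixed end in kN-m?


For a cantilever with a point load at the free end:
M_max = P * L = 89 * 7 = 623 kN-m

623 kN-m


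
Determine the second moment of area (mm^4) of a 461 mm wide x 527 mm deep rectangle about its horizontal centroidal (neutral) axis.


I = b * h^3 / 12
= 461 * 527^3 / 12
= 461 * 146363183 / 12
= 5622785613.58 mm^4

5622785613.58 mm^4


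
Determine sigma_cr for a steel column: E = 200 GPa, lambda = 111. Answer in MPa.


sigma_cr = pi^2 * E / lambda^2
= 9.8696 * 200000.0 / 111^2
= 9.8696 * 200000.0 / 12321
= 160.2078 MPa

160.2078 MPa


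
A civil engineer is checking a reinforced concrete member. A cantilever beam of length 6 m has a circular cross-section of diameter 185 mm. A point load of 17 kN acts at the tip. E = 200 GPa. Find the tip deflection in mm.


I = pi * d^4 / 64 = pi * 185^4 / 64 = 57498539.35 mm^4
L = 6000.0 mm, P = 17000.0 N, E = 200000.0 MPa
delta = P * L^3 / (3 * E * I)
= 17000.0 * 6000.0^3 / (3 * 200000.0 * 57498539.35)
= 106.4375 mm

106.4375 mm


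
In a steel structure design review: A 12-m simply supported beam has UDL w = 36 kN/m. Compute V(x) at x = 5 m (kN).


R_A = w * L / 2 = 36 * 12 / 2 = 216.0 kN
V(x) = R_A - w * x = 216.0 - 36 * 5
= 36.0 kN

36.0 kN


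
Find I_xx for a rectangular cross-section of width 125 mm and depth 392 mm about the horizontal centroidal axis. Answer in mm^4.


I = b * h^3 / 12
= 125 * 392^3 / 12
= 125 * 60236288 / 12
= 627461333.33 mm^4

627461333.33 mm^4


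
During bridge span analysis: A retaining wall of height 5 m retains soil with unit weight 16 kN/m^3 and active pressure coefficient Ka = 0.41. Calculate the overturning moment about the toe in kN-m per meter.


Pa = 0.5 * Ka * gamma * H^2
= 0.5 * 0.41 * 16 * 5^2
= 82.0 kN/m
Arm = H / 3 = 5 / 3 = 1.6667 m
Mo = Pa * arm = Pa * H / 3 = 82.0 * 5 / 3 = 136.6667 kN-m/m

136.6667 kN-m/m


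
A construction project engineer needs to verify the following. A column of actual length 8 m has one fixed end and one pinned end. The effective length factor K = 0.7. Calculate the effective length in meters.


L_eff = K * L
= 0.7 * 8
= 5.6 m

5.6 m


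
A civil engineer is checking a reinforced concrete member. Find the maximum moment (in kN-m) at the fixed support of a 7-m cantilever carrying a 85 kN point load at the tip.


For a cantilever with a point load at the free end:
M_max = P * L = 85 * 7 = 595 kN-m

595 kN-m


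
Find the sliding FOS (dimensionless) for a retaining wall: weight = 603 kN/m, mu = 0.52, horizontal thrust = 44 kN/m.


Resisting force = mu * W = 0.52 * 603 = 313.56 kN/m
FOS = Resisting / Driving = 313.56 / 44
= 7.1264 (dimensionless)

7.1264 (dimensionless)


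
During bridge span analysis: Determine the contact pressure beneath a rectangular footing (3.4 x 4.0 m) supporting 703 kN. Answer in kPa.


A = 3.4 * 4.0 = 13.6 m^2
q = P / A = 703 / 13.6
= 51.6912 kPa

51.6912 kPa


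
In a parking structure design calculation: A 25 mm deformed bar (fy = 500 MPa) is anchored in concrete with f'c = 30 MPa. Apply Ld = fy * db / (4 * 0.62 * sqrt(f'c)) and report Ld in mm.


Ld = (fy * db) / (4 * 0.62 * sqrt(f'c))
= (500 * 25) / (4 * 0.62 * sqrt(30))
= 12500 / 13.5835
= 920.23 mm

920.23 mm


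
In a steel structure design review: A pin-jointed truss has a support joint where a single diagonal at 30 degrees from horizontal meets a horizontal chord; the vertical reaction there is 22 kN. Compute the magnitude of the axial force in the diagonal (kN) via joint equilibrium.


At the joint, only the diagonal has a vertical component, so vertical equilibrium gives:
F * sin(30) = 22
F = 22 / sin(30)
= 22 / 0.5
= 44.0 kN

44.0 kN


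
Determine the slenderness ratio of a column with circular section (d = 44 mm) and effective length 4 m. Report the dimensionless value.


Radius of gyration r = d / 4 = 44 / 4 = 11.0 mm
L_eff = 4000.0 mm
Slenderness ratio = L / r = 4000.0 / 11.0 = 363.64 (dimensionless)

363.64 (dimensionless)


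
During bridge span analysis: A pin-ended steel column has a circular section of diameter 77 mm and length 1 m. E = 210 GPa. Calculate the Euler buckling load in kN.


I = pi * d^4 / 64 = 1725570.86 mm^4
L = 1000.0 mm
P_cr = pi^2 * E * I / L^2
= 9.8696 * 210000.0 * 1725570.86 / 1000.0^2
= 3576447.38 N = 3576.4474 kN

3576.4474 kN


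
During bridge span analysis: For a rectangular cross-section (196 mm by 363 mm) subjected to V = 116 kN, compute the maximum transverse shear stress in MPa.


A = b * h = 196 * 363 = 71148 mm^2
V = 116 kN = 116000.0 N
tau_max = 1.5 * V / A = 1.5 * 116000.0 / 71148
= 2.4456 MPa

2.4456 MPa


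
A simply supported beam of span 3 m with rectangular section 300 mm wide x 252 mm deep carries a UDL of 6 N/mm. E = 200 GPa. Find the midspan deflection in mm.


I = 300 * 252^3 / 12 = 400075200.0 mm^4
L = 3000.0 mm, w = 6 N/mm, E = 200000.0 MPa
delta = 5 * w * L^4 / (384 * E * I)
= 5 * 6 * 3000.0^4 / (384 * 200000.0 * 400075200.0)
= 0.0791 mm

0.0791 mm


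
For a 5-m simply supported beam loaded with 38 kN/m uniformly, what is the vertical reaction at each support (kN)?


Total load = w * L = 38 * 5 = 190 kN
By symmetry, each reaction R = total / 2 = 190 / 2 = 95.0 kN

95.0 kN


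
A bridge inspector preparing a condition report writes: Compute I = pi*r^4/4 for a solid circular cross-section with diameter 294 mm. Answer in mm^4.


r = d / 2 = 294 / 2 = 147.0 mm
I = pi * r^4 / 4 = pi * 147.0^4 / 4
= 366740793.54 mm^4

366740793.54 mm^4


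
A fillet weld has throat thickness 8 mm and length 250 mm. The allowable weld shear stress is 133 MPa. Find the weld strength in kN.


Strength = throat * length * allowable stress
= 8 * 250 * 133 N
= 266000 N
= 266.0 kN

266.0 kN


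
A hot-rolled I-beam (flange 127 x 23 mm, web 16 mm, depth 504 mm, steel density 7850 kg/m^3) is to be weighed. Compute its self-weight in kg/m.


A_flanges = 2 * 127 * 23 = 5842 mm^2
A_web = (504 - 2 * 23) * 16 = 7328 mm^2
A_total = 5842 + 7328 = 13170 mm^2 = 0.013170 m^2
Weight = rho * A = 7850 * 0.013170 = 103.3845 kg/m

103.3845 kg/m


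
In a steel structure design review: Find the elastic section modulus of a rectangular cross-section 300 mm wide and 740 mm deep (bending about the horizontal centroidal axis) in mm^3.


S = b * h^2 / 6
= 300 * 740^2 / 6
= 300 * 547600 / 6
= 27380000.0 mm^3

27380000.0 mm^3


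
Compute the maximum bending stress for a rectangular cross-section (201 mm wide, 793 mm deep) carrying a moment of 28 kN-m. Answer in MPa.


I = b * h^3 / 12 = 201 * 793^3 / 12 = 8352844054.75 mm^4
y = h / 2 = 793 / 2 = 396.5 mm
M = 28 kN-m = 28000000.0 N-mm
sigma = M * y / I = 28000000.0 * 396.5 / 8352844054.75
= 1.33 MPa

1.33 MPa


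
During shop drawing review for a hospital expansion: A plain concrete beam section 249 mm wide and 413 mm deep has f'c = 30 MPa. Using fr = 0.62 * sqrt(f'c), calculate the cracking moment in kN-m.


fr = 0.62 * sqrt(30) = 0.62 * 5.4772 = 3.3959 MPa
I = 249 * 413^3 / 12 = 1461733687.75 mm^4
y_t = 206.5 mm
M_cr = fr * I / y_t = 3.3959 * 1461733687.75 / 206.5 N-mm
= 24.0381 kN-m

24.0381 kN-m


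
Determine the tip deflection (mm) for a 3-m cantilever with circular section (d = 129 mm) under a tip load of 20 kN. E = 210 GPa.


I = pi * d^4 / 64 = pi * 129^4 / 64 = 13593420.13 mm^4
L = 3000.0 mm, P = 20000.0 N, E = 210000.0 MPa
delta = P * L^3 / (3 * E * I)
= 20000.0 * 3000.0^3 / (3 * 210000.0 * 13593420.13)
= 63.0557 mm

63.0557 mm


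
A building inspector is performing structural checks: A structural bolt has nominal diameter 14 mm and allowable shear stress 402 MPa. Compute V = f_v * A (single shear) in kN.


A = pi * d^2 / 4 = pi * 14^2 / 4 = 153.938 mm^2
V = f_v * A / 1000 = 402 * 153.938 / 1000
= 61.8831 kN

61.8831 kN


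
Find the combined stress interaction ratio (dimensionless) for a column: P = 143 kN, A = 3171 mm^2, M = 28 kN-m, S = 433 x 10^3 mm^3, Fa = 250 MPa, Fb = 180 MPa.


f_a = P / A = 143000.0 / 3171 = 45.0962 MPa
f_b = M / S = 28000000.0 / 433000.0 = 64.6651 MPa
Ratio = f_a / Fa + f_b / Fb
= 45.0962 / 250 + 64.6651 / 180
= 0.5396 (dimensionless)

0.5396 (dimensionless)


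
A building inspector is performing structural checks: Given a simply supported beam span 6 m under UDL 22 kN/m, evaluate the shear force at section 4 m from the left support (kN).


R_A = w * L / 2 = 22 * 6 / 2 = 66.0 kN
V(x) = R_A - w * x = 66.0 - 22 * 4
= -22.0 kN

-22.0 kN


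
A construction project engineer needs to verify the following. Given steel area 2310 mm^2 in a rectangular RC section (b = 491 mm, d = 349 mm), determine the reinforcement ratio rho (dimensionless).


rho = As / (b * d)
= 2310 / (491 * 349)
= 2310 / 171359
= 0.01348 (dimensionless)

0.01348 (dimensionless)


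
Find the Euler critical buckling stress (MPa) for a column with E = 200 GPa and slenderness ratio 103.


sigma_cr = pi^2 * E / lambda^2
= 9.8696 * 200000.0 / 103^2
= 9.8696 * 200000.0 / 10609
= 186.061 MPa

186.061 MPa


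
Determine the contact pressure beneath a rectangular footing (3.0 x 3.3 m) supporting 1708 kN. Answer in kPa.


A = 3.0 * 3.3 = 9.9 m^2
q = P / A = 1708 / 9.9
= 172.5253 kPa

172.5253 kPa


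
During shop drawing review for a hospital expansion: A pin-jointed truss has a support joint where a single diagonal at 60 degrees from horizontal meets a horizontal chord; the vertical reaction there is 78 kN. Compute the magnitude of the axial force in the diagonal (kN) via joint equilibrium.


At the joint, only the diagonal has a vertical component, so vertical equilibrium gives:
F * sin(60) = 78
F = 78 / sin(60)
= 78 / 0.866025
= 90.07 kN

90.07 kN


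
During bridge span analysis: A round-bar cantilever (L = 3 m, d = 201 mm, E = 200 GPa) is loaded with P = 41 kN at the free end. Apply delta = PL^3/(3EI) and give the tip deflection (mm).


I = pi * d^4 / 64 = pi * 201^4 / 64 = 80122432.96 mm^4
L = 3000.0 mm, P = 41000.0 N, E = 200000.0 MPa
delta = P * L^3 / (3 * E * I)
= 41000.0 * 3000.0^3 / (3 * 200000.0 * 80122432.96)
= 23.0273 mm

23.0273 mm


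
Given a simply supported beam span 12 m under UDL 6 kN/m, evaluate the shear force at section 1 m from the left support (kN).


R_A = w * L / 2 = 6 * 12 / 2 = 36.0 kN
V(x) = R_A - w * x = 36.0 - 6 * 1
= 30.0 kN

30.0 kN


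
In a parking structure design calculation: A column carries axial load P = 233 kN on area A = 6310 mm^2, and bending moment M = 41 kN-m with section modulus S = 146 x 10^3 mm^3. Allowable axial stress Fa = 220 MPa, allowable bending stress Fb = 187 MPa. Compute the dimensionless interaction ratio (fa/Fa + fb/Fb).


f_a = P / A = 233000.0 / 6310 = 36.9255 MPa
f_b = M / S = 41000000.0 / 146000.0 = 280.8219 MPa
Ratio = f_a / Fa + f_b / Fb
= 36.9255 / 220 + 280.8219 / 187
= 1.6696 (dimensionless)

1.6696 (dimensionless)


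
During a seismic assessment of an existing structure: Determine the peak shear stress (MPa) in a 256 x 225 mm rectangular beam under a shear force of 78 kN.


A = b * h = 256 * 225 = 57600 mm^2
V = 78 kN = 78000.0 N
tau_max = 1.5 * V / A = 1.5 * 78000.0 / 57600
= 2.0312 MPa

2.0312 MPa


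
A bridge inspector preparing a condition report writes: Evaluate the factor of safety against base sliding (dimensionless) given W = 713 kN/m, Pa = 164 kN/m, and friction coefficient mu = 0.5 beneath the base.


Resisting force = mu * W = 0.5 * 713 = 356.5 kN/m
FOS = Resisting / Driving = 356.5 / 164
= 2.1738 (dimensionless)

2.1738 (dimensionless)


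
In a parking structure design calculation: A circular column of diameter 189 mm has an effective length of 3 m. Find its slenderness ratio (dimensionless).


Radius of gyration r = d / 4 = 189 / 4 = 47.25 mm
L_eff = 3000.0 mm
Slenderness ratio = L / r = 3000.0 / 47.25 = 63.49 (dimensionless)

63.49 (dimensionless)


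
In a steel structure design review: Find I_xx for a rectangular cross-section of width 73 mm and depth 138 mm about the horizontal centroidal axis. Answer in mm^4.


I = b * h^3 / 12
= 73 * 138^3 / 12
= 73 * 2628072 / 12
= 15987438.0 mm^4

15987438.0 mm^4


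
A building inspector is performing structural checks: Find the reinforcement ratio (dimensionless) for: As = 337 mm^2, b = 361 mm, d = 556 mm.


rho = As / (b * d)
= 337 / (361 * 556)
= 337 / 200716
= 0.001679 (dimensionless)

0.001679 (dimensionless)


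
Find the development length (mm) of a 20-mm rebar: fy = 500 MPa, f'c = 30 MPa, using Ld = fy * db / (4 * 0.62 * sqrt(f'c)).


Ld = (fy * db) / (4 * 0.62 * sqrt(f'c))
= (500 * 20) / (4 * 0.62 * sqrt(30))
= 10000 / 13.5835
= 736.19 mm

736.19 mm


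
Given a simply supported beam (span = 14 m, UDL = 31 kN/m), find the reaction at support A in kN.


Total load = w * L = 31 * 14 = 434 kN
By symmetry, each reaction R = total / 2 = 434 / 2 = 217.0 kN

217.0 kN


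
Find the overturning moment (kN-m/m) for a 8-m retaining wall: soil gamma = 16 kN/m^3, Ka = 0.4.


Pa = 0.5 * Ka * gamma * H^2
= 0.5 * 0.4 * 16 * 8^2
= 204.8 kN/m
Arm = H / 3 = 8 / 3 = 2.6667 m
Mo = Pa * arm = Pa * H / 3 = 204.8 * 8 / 3 = 546.1333 kN-m/m

546.1333 kN-m/m


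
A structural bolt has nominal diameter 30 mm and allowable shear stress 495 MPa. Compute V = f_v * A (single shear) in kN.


A = pi * d^2 / 4 = pi * 30^2 / 4 = 706.8583 mm^2
V = f_v * A / 1000 = 495 * 706.8583 / 1000
= 349.8949 kN

349.8949 kN


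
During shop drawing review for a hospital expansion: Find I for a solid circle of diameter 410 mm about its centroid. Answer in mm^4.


r = d / 2 = 410 / 2 = 205.0 mm
I = pi * r^4 / 4 = pi * 205.0^4 / 4
= 1387092187.25 mm^4

1387092187.25 mm^4


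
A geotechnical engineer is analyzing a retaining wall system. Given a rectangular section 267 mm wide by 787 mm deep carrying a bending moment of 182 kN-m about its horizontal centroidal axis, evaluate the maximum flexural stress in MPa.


I = b * h^3 / 12 = 267 * 787^3 / 12 = 10845615716.75 mm^4
y = h / 2 = 787 / 2 = 393.5 mm
M = 182 kN-m = 182000000.0 N-mm
sigma = M * y / I = 182000000.0 * 393.5 / 10845615716.75
= 6.6 MPa

6.6 MPa


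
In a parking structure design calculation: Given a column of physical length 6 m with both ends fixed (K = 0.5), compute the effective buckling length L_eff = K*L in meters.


L_eff = K * L
= 0.5 * 6
= 3.0 m

3.0 m


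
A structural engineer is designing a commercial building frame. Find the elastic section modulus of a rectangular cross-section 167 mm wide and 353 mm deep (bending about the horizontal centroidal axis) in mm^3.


S = b * h^2 / 6
= 167 * 353^2 / 6
= 167 * 124609 / 6
= 3468283.83 mm^3

3468283.83 mm^3


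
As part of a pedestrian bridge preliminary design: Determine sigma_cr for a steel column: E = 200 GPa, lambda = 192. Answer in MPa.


sigma_cr = pi^2 * E / lambda^2
= 9.8696 * 200000.0 / 192^2
= 9.8696 * 200000.0 / 36864
= 53.546 MPa

53.546 MPa
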